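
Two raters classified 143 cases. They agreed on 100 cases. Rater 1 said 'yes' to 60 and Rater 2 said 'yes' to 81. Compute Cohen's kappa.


P_o = 100/143 = 0.699301
P_e = (60*81 + 83*62) / 20449 = 0.489315
kappa = (P_o - P_e) / (1 - P_e)
kappa = (0.699301 - 0.489315) / (1 - 0.489315)
kappa = 0.4112

0.4112


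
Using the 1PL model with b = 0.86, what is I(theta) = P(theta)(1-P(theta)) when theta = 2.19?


P = 1/(1+exp(-(2.19-0.86))) = 0.7908
I = P*(1-P) = 0.7908 * 0.2092
I = 0.1654

0.1654


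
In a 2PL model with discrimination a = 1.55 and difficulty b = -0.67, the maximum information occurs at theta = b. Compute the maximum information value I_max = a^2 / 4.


For 2PL, max info at theta = b = -0.67
I_max = a^2 / 4 = 1.55^2 / 4
= 2.4025 / 4
I_max = 0.6006

0.6006


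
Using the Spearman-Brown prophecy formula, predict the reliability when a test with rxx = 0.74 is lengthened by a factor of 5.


r_new = (n * rxx) / (1 + (n-1) * rxx)
r_new = (5 * 0.74) / (1 + 4 * 0.74)
r_new = 3.7 / 3.96
r_new = 0.9343

0.9343


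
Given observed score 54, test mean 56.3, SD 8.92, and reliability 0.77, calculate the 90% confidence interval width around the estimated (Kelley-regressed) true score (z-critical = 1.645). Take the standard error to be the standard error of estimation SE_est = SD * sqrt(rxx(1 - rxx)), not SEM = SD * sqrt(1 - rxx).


True score estimate = 0.77*54 + 0.23*56.3 = 54.529
SE_est = SD * sqrt(rxx * (1 - rxx)) = 8.92 * sqrt(0.77 * 0.23) = 8.92 * sqrt(0.1771) = 3.753826
CI = T_est +/- z * SE_est, so width = 2 * z * SE_est = 2 * 1.645 * 3.753826
Width = 12.3501

12.3501


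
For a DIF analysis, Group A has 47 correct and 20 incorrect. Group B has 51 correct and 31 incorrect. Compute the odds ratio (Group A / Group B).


Odds_A = 47/20 = 2.35
Odds_B = 51/31 = 1.6452
OR = Odds_A / Odds_B = 2.35 / 1.6452
Exactly, OR = (47 * 31) / (20 * 51) = 1457 / 1020
OR = 1.4284

1.4284


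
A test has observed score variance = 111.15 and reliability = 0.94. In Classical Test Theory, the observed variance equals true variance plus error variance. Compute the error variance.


var_true = rxx * var_obs = 0.94 * 111.15 = 104.481
var_error = var_obs - var_true
var_error = 111.15 - 104.481
var_error = 6.669

6.669


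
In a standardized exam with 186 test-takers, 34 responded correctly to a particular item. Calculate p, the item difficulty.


Item difficulty p = number correct / total examinees
p = 34 / 186
p = 0.1828

0.1828


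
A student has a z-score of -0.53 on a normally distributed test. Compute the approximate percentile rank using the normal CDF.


CDF(z) = 0.5 * (1 + erf(z/sqrt(2)))
erf(-0.3748) = -0.4039
CDF = 0.2981
Percentile rank = 0.2981 * 100 = 29.81

29.81


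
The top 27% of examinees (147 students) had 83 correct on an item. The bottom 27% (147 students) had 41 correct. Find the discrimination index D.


p_upper = 83/147 = 0.5646
p_lower = 41/147 = 0.2789
D = 0.5646 - 0.2789 = 0.2857

0.2857


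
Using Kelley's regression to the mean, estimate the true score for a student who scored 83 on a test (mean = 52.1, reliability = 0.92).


T_est = rxx * X + (1 - rxx) * mean
T_est = 0.92 * 83 + 0.08 * 52.1
T_est = 76.36 + 4.168
T_est = 80.528

80.528


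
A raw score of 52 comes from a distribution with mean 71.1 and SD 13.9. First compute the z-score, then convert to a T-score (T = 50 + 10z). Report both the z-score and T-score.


z = (X - mean) / SD = (52 - 71.1) / 13.9
z = -19.1 / 13.9
z = -1.3741
T-score = T = 50 + 10z
Carry z at full precision (z = -19.1 / 13.9) into the conversion:
T-score = 50 + 10 * (-19.1 / 13.9) = 50 + -191 / 13.9
T-score = 50 + -13.741
T-score = 36.259

36.259


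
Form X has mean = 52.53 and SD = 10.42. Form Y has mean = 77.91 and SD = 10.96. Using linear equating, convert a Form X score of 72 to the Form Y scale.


slope = SD_Y / SD_X = 10.96 / 10.42 ~ 1.0518
intercept = mean_Y - slope * mean_X = 77.91 - (10.96 / 10.42) * 52.53 ~ 22.6577
Y = slope * X + intercept. To avoid rounding drift from the rounded slope/intercept, evaluate the equivalent form Y = mean_Y + SD_Y * (X - mean_X) / SD_X at full precision:
Y = 77.91 + 10.96 * (72 - 52.53) / 10.42
Y = 77.91 + 10.96 * 19.47 / 10.42
Y = 77.91 + 213.3912 / 10.42
Y = 77.91 + 20.479
Y = 98.389

98.389


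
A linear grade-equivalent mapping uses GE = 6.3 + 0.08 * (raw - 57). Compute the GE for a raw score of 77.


raw - median = 77 - 57 = 20
slope * diff = 0.08 * 20 = 1.6
GE = 6.3 + 1.6
GE = 7.9

7.9


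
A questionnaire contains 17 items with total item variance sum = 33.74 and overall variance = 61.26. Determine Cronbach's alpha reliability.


alpha = (k/(k-1)) * (1 - sum(si^2)/s_total^2)
= (17/16) * (1 - 33.74/61.26)
alpha = 0.4773

0.4773


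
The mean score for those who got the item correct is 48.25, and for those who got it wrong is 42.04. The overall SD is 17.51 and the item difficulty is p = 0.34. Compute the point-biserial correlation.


q = 1 - p = 0.66
rpb = ((M1 - M0) / SD) * sqrt(p * q)
rpb = ((48.25 - 42.04) / 17.51) * sqrt(0.34 * 0.66)
rpb = 0.168

0.168


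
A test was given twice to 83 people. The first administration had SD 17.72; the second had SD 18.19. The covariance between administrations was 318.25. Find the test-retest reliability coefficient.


r = cov(X,Y) / (SD_X * SD_Y)
r = 318.25 / (17.72 * 18.19)
r = 318.25 / 322.3268
r = 0.9874

0.9874


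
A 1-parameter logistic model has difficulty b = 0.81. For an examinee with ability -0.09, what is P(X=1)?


theta - b = -0.09 - 0.81 = -0.9
exp(-(theta - b)) = exp(0.9) = 2.4596
P = 1 / (1 + 2.4596)
P = 0.2891

0.2891


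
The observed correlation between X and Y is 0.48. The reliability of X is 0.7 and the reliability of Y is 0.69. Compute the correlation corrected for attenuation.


r_corrected = rxy / sqrt(rxx * ryy)
= 0.48 / sqrt(0.7 * 0.69)
= 0.48 / sqrt(0.483)
= 0.48 / 0.694982
r_corrected = 0.6907

0.6907


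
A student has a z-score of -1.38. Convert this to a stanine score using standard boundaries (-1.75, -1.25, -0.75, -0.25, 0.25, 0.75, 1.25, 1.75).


Stanine boundaries: [-1.75, -1.25, -0.75, -0.25, 0.25, 0.75, 1.25, 1.75]
z = -1.38
Check each boundary:
  z >= -1.75 -> could be stanine 2
  z < -1.25
  z < -0.75
  z < -0.25
  z < 0.25
  z < 0.75
  z < 1.25
  z < 1.75
Highest qualifying boundary gives stanine = 2

2


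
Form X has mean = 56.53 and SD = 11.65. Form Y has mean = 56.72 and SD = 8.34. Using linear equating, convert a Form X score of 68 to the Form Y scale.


slope = SD_Y / SD_X = 8.34 / 11.65 ~ 0.7159
intercept = mean_Y - slope * mean_X = 56.72 - (8.34 / 11.65) * 56.53 ~ 16.2513
Y = slope * X + intercept. To avoid rounding drift from the rounded slope/intercept, evaluate the equivalent form Y = mean_Y + SD_Y * (X - mean_X) / SD_X at full precision:
Y = 56.72 + 8.34 * (68 - 56.53) / 11.65
Y = 56.72 + 8.34 * 11.47 / 11.65
Y = 56.72 + 95.6598 / 11.65
Y = 56.72 + 8.2111
Y = 64.9311

64.9311


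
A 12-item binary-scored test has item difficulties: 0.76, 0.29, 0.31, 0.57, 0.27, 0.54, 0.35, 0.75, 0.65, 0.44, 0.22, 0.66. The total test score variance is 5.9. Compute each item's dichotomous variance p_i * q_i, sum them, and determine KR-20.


For each item, compute p_i * q_i:
  Item 1: 0.76 * 0.24 = 0.1824
  Item 2: 0.29 * 0.71 = 0.2059
  Item 3: 0.31 * 0.69 = 0.2139
  Item 4: 0.57 * 0.43 = 0.2451
  Item 5: 0.27 * 0.73 = 0.1971
  Item 6: 0.54 * 0.46 = 0.2484
  Item 7: 0.35 * 0.65 = 0.2275
  Item 8: 0.75 * 0.25 = 0.1875
  Item 9: 0.65 * 0.35 = 0.2275
  Item 10: 0.44 * 0.56 = 0.2464
  Item 11: 0.22 * 0.78 = 0.1716
  Item 12: 0.66 * 0.34 = 0.2244
Sum(p_i * q_i) = 0.1824 + 0.2059 + 0.2139 + 0.2451 + 0.1971 + 0.2484 + 0.2275 + 0.1875 + 0.2275 + 0.2464 + 0.1716 + 0.2244 = 2.5777
KR-20 = (k/(k-1)) * (1 - Sum(p_i*q_i) / Var_total)
= (12/11) * (1 - 2.5777/5.9)
= 1.0909 * 0.5631
KR-20 = 0.6143

0.6143


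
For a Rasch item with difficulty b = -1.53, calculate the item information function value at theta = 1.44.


P = 1/(1+exp(-(1.44--1.53))) = 0.9512
I = P*(1-P) = 0.9512 * 0.0488
I = 0.0464

0.0464


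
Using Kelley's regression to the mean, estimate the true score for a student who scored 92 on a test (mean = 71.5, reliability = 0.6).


T_est = rxx * X + (1 - rxx) * mean
T_est = 0.6 * 92 + 0.4 * 71.5
T_est = 55.2 + 28.6
T_est = 83.8

83.8


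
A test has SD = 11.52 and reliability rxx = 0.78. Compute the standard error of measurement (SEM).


SEM = SD * sqrt(1 - rxx)
SEM = 11.52 * sqrt(1 - 0.78)
SEM = 11.52 * sqrt(0.22) = 11.52 * 0.469042
SEM = 5.4034

5.4034


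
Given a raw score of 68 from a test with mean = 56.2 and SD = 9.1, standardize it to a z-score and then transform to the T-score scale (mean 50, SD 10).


z = (X - mean) / SD = (68 - 56.2) / 9.1
z = 11.8 / 9.1
z = 1.2967
T-score = T = 50 + 10z
Carry z at full precision (z = 11.8 / 9.1) into the conversion:
T-score = 50 + 10 * (11.8 / 9.1) = 50 + 118 / 9.1
T-score = 50 + 12.967
T-score = 62.967

62.967


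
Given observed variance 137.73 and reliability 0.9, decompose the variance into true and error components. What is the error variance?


var_true = rxx * var_obs = 0.9 * 137.73 = 123.957
var_error = var_obs - var_true
var_error = 137.73 - 123.957
var_error = 13.773

13.773


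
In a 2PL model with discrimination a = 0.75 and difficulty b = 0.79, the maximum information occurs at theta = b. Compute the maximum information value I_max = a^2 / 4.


For 2PL, max info at theta = b = 0.79
I_max = a^2 / 4 = 0.75^2 / 4
= 0.5625 / 4
I_max = 0.1406

0.1406


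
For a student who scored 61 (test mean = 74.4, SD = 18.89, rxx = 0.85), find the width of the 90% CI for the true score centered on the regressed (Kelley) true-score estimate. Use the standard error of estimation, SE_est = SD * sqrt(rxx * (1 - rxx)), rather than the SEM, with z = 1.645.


True score estimate = 0.85*61 + 0.15*74.4 = 63.01
SE_est = SD * sqrt(rxx * (1 - rxx)) = 18.89 * sqrt(0.85 * 0.15) = 18.89 * sqrt(0.1275) = 6.745079
CI = T_est +/- z * SE_est, so width = 2 * z * SE_est = 2 * 1.645 * 6.745079
Width = 22.1913

22.1913


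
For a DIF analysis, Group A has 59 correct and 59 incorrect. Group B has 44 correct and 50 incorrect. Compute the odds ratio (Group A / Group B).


Odds_A = 59/59 = 1.0
Odds_B = 44/50 = 0.88
OR = Odds_A / Odds_B = 1.0 / 0.88
Exactly, OR = (59 * 50) / (59 * 44) = 2950 / 2596
OR = 1.1364

1.1364


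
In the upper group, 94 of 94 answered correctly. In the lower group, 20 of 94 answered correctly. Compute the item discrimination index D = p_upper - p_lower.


p_upper = 94/94 = 1.0
p_lower = 20/94 = 0.2128
D = 1.0 - 0.2128 = 0.7872

0.7872


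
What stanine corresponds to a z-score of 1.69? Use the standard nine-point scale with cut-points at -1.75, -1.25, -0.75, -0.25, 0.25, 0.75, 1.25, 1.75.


Stanine boundaries: [-1.75, -1.25, -0.75, -0.25, 0.25, 0.75, 1.25, 1.75]
z = 1.69
Check each boundary:
  z >= -1.75 -> could be stanine 2
  z >= -1.25 -> could be stanine 3
  z >= -0.75 -> could be stanine 4
  z >= -0.25 -> could be stanine 5
  z >= 0.25 -> could be stanine 6
  z >= 0.75 -> could be stanine 7
  z >= 1.25 -> could be stanine 8
  z < 1.75
Highest qualifying boundary gives stanine = 8

8


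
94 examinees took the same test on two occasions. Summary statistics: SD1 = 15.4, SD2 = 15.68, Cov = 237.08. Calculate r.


r = cov(X,Y) / (SD_X * SD_Y)
r = 237.08 / (15.4 * 15.68)
r = 237.08 / 241.472
r = 0.9818

0.9818


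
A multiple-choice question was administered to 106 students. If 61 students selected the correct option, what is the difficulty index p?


Item difficulty p = number correct / total examinees
p = 61 / 106
p = 0.5755

0.5755


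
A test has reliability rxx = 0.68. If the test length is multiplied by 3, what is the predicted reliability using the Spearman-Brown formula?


r_new = (n * rxx) / (1 + (n-1) * rxx)
r_new = (3 * 0.68) / (1 + 2 * 0.68)
r_new = 2.04 / 2.36
r_new = 0.8644

0.8644


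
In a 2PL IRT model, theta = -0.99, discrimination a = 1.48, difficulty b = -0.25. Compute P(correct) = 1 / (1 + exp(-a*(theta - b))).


a*(theta - b) = 1.48 * (-0.99 - -0.25) = -1.0952
exp(--1.0952) = 2.9898
P = 1 / (1 + 2.9898)
P = 0.2506

0.2506


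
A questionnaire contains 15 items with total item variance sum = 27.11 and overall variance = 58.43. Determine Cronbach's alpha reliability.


alpha = (k/(k-1)) * (1 - sum(si^2)/s_total^2)
= (15/14) * (1 - 27.11/58.43)
alpha = 0.5743

0.5743


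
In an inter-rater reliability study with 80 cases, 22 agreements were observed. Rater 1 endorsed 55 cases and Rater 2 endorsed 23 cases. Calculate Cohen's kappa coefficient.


P_o = 22/80 = 0.275
P_e = (55*23 + 25*57) / 6400 = 0.420312
kappa = (P_o - P_e) / (1 - P_e)
kappa = (0.275 - 0.420312) / (1 - 0.420312)
kappa = -0.2507

-0.2507


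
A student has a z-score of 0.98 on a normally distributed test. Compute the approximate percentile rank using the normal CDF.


CDF(z) = 0.5 * (1 + erf(z/sqrt(2)))
erf(0.693) = 0.6729
CDF = 0.8365
Percentile rank = 0.8365 * 100 = 83.65

83.65


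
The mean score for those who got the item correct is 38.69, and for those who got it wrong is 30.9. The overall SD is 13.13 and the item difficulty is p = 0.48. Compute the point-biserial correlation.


q = 1 - p = 0.52
rpb = ((M1 - M0) / SD) * sqrt(p * q)
rpb = ((38.69 - 30.9) / 13.13) * sqrt(0.48 * 0.52)
rpb = 0.2964

0.2964


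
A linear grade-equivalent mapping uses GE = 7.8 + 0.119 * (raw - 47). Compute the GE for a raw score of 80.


raw - median = 80 - 47 = 33
slope * diff = 0.119 * 33 = 3.927
GE = 7.8 + 3.927
GE = 11.727

11.727


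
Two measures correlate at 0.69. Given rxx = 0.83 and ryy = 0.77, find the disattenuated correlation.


r_corrected = rxy / sqrt(rxx * ryy)
= 0.69 / sqrt(0.83 * 0.77)
= 0.69 / sqrt(0.6391)
= 0.69 / 0.799437
r_corrected = 0.8631

0.8631


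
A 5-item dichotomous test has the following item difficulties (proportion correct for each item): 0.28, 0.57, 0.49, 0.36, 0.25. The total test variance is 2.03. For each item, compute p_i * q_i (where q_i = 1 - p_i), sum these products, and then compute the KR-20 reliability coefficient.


For each item, compute p_i * q_i:
  Item 1: 0.28 * 0.72 = 0.2016
  Item 2: 0.57 * 0.43 = 0.2451
  Item 3: 0.49 * 0.51 = 0.2499
  Item 4: 0.36 * 0.64 = 0.2304
  Item 5: 0.25 * 0.75 = 0.1875
Sum(p_i * q_i) = 0.2016 + 0.2451 + 0.2499 + 0.2304 + 0.1875 = 1.1145
KR-20 = (k/(k-1)) * (1 - Sum(p_i*q_i) / Var_total)
= (5/4) * (1 - 1.1145/2.03)
= 1.25 * 0.451
KR-20 = 0.5637

0.5637


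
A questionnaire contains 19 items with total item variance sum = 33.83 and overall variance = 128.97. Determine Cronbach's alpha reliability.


alpha = (k/(k-1)) * (1 - sum(si^2)/s_total^2)
= (19/18) * (1 - 33.83/128.97)
alpha = 0.7787

0.7787


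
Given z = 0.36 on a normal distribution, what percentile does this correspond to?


CDF(z) = 0.5 * (1 + erf(z/sqrt(2)))
erf(0.2546) = 0.2812
CDF = 0.6406
Percentile rank = 0.6406 * 100 = 64.06

64.06


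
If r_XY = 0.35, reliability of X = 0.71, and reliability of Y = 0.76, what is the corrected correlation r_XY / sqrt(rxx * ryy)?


r_corrected = rxy / sqrt(rxx * ryy)
= 0.35 / sqrt(0.71 * 0.76)
= 0.35 / sqrt(0.5396)
= 0.35 / 0.734575
r_corrected = 0.4765

0.4765


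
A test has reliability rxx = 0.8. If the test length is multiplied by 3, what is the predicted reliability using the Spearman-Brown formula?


r_new = (n * rxx) / (1 + (n-1) * rxx)
r_new = (3 * 0.8) / (1 + 2 * 0.8)
r_new = 2.4 / 2.6
r_new = 0.9231

0.9231


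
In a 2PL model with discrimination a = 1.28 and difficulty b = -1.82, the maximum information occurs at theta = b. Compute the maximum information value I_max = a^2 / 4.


For 2PL, max info at theta = b = -1.82
I_max = a^2 / 4 = 1.28^2 / 4
= 1.6384 / 4
I_max = 0.4096

0.4096


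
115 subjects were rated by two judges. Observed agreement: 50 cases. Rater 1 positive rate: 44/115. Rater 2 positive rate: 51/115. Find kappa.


P_o = 50/115 = 0.434783
P_e = (44*51 + 71*64) / 13225 = 0.51327
kappa = (P_o - P_e) / (1 - P_e)
kappa = (0.434783 - 0.51327) / (1 - 0.51327)
kappa = -0.1613

-0.1613


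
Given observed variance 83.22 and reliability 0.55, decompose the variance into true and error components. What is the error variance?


var_true = rxx * var_obs = 0.55 * 83.22 = 45.771
var_error = var_obs - var_true
var_error = 83.22 - 45.771
var_error = 37.449

37.449


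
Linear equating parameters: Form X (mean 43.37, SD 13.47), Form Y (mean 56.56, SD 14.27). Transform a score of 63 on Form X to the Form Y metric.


slope = SD_Y / SD_X = 14.27 / 13.47 ~ 1.0594
intercept = mean_Y - slope * mean_X = 56.56 - (14.27 / 13.47) * 43.37 ~ 10.6142
Y = slope * X + intercept. To avoid rounding drift from the rounded slope/intercept, evaluate the equivalent form Y = mean_Y + SD_Y * (X - mean_X) / SD_X at full precision:
Y = 56.56 + 14.27 * (63 - 43.37) / 13.47
Y = 56.56 + 14.27 * 19.63 / 13.47
Y = 56.56 + 280.1201 / 13.47
Y = 56.56 + 20.7959
Y = 77.3559

77.3559


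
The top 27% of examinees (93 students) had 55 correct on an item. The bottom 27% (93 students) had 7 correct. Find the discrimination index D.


p_upper = 55/93 = 0.5914
p_lower = 7/93 = 0.0753
D = 0.5914 - 0.0753 = 0.5161

0.5161


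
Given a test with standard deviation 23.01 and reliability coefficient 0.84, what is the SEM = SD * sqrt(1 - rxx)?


SEM = SD * sqrt(1 - rxx)
SEM = 23.01 * sqrt(1 - 0.84)
SEM = 23.01 * sqrt(0.16) = 23.01 * 0.4
SEM = 9.204

9.204


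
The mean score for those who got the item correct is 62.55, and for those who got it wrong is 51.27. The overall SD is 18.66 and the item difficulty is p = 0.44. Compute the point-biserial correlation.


q = 1 - p = 0.56
rpb = ((M1 - M0) / SD) * sqrt(p * q)
rpb = ((62.55 - 51.27) / 18.66) * sqrt(0.44 * 0.56)
rpb = 0.3001

0.3001


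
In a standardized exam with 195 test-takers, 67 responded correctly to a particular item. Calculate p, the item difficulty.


Item difficulty p = number correct / total examinees
p = 67 / 195
p = 0.3436

0.3436


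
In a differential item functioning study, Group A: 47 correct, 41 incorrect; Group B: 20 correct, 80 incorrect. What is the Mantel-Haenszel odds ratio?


Odds_A = 47/41 = 1.1463
Odds_B = 20/80 = 0.25
OR = Odds_A / Odds_B = 1.1463 / 0.25
Exactly, OR = (47 * 80) / (41 * 20) = 3760 / 820
OR = 4.5854

4.5854


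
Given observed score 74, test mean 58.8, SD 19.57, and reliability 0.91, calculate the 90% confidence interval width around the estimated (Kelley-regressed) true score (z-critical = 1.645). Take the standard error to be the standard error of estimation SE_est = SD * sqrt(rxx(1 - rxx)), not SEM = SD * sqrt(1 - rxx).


True score estimate = 0.91*74 + 0.09*58.8 = 72.632
SE_est = SD * sqrt(rxx * (1 - rxx)) = 19.57 * sqrt(0.91 * 0.09) = 19.57 * sqrt(0.0819) = 5.600577
CI = T_est +/- z * SE_est, so width = 2 * z * SE_est = 2 * 1.645 * 5.600577
Width = 18.4259

18.4259


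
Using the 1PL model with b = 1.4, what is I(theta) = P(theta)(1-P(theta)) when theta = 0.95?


P = 1/(1+exp(-(0.95-1.4))) = 0.3894
I = P*(1-P) = 0.3894 * 0.6106
I = 0.2378

0.2378


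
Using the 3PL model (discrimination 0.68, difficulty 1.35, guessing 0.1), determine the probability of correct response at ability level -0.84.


logit = 0.68*(-0.84 - 1.35) = -1.4892
P* = 1/(1 + exp(--1.4892)) = 0.184
P = 0.1 + (1 - 0.1) * 0.184
P = 0.2656

0.2656


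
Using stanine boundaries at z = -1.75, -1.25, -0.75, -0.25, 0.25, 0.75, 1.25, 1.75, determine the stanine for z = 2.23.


Stanine boundaries: [-1.75, -1.25, -0.75, -0.25, 0.25, 0.75, 1.25, 1.75]
z = 2.23
Check each boundary:
  z >= -1.75 -> could be stanine 2
  z >= -1.25 -> could be stanine 3
  z >= -0.75 -> could be stanine 4
  z >= -0.25 -> could be stanine 5
  z >= 0.25 -> could be stanine 6
  z >= 0.75 -> could be stanine 7
  z >= 1.25 -> could be stanine 8
  z >= 1.75 -> could be stanine 9
Highest qualifying boundary gives stanine = 9

9


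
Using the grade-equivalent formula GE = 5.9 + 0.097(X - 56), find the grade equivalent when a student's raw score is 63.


raw - median = 63 - 56 = 7
slope * diff = 0.097 * 7 = 0.679
GE = 5.9 + 0.679
GE = 6.579

6.579


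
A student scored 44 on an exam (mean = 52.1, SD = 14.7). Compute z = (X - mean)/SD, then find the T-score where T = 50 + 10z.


z = (X - mean) / SD = (44 - 52.1) / 14.7
z = -8.1 / 14.7
z = -0.551
T-score = T = 50 + 10z
Carry z at full precision (z = -8.1 / 14.7) into the conversion:
T-score = 50 + 10 * (-8.1 / 14.7) = 50 + -81 / 14.7
T-score = 50 + -5.5102
T-score = 44.4898

44.4898


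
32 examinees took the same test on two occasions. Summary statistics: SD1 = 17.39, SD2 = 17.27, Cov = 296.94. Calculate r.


r = cov(X,Y) / (SD_X * SD_Y)
r = 296.94 / (17.39 * 17.27)
r = 296.94 / 300.3253
r = 0.9887

0.9887


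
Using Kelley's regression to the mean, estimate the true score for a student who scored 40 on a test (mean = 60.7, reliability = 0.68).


T_est = rxx * X + (1 - rxx) * mean
T_est = 0.68 * 40 + 0.32 * 60.7
T_est = 27.2 + 19.424
T_est = 46.624

46.624


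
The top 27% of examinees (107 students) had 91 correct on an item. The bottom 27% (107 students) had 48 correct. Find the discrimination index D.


p_upper = 91/107 = 0.8505
p_lower = 48/107 = 0.4486
D = 0.8505 - 0.4486 = 0.4019

0.4019


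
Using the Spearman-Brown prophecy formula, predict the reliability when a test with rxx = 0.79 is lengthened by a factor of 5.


r_new = (n * rxx) / (1 + (n-1) * rxx)
r_new = (5 * 0.79) / (1 + 4 * 0.79)
r_new = 3.95 / 4.16
r_new = 0.9495

0.9495


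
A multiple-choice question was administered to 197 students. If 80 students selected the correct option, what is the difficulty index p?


Item difficulty p = number correct / total examinees
p = 80 / 197
p = 0.4061

0.4061


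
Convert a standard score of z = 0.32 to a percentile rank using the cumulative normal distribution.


CDF(z) = 0.5 * (1 + erf(z/sqrt(2)))
erf(0.2263) = 0.251
CDF = 0.6255
Percentile rank = 0.6255 * 100 = 62.55

62.55


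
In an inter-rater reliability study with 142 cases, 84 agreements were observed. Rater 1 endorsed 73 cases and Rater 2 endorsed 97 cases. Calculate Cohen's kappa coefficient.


P_o = 84/142 = 0.591549
P_e = (73*97 + 69*45) / 20164 = 0.505158
kappa = (P_o - P_e) / (1 - P_e)
kappa = (0.591549 - 0.505158) / (1 - 0.505158)
kappa = 0.1746

0.1746


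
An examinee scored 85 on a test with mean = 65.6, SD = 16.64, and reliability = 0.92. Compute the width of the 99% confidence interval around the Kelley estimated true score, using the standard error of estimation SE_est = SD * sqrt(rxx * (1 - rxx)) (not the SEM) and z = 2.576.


True score estimate = 0.92*85 + 0.08*65.6 = 83.448
SE_est = SD * sqrt(rxx * (1 - rxx)) = 16.64 * sqrt(0.92 * 0.08) = 16.64 * sqrt(0.0736) = 4.514319
CI = T_est +/- z * SE_est, so width = 2 * z * SE_est = 2 * 2.576 * 4.514319
Width = 23.2578

23.2578


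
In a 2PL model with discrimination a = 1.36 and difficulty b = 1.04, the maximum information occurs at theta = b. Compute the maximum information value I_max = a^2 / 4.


For 2PL, max info at theta = b = 1.04
I_max = a^2 / 4 = 1.36^2 / 4
= 1.8496 / 4
I_max = 0.4624

0.4624


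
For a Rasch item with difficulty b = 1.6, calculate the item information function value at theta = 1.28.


P = 1/(1+exp(-(1.28-1.6))) = 0.4207
I = P*(1-P) = 0.4207 * 0.5793
I = 0.2437

0.2437


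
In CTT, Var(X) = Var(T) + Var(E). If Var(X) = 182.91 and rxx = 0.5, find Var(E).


var_true = rxx * var_obs = 0.5 * 182.91 = 91.455
var_error = var_obs - var_true
var_error = 182.91 - 91.455
var_error = 91.455

91.455


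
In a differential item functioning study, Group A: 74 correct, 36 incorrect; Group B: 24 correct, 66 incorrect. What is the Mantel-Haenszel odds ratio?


Odds_A = 74/36 = 2.0556
Odds_B = 24/66 = 0.3636
OR = Odds_A / Odds_B = 2.0556 / 0.3636
Exactly, OR = (74 * 66) / (36 * 24) = 4884 / 864
OR = 5.6528

5.6528


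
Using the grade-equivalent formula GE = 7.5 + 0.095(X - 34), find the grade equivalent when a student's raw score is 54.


raw - median = 54 - 34 = 20
slope * diff = 0.095 * 20 = 1.9
GE = 7.5 + 1.9
GE = 9.4

9.4


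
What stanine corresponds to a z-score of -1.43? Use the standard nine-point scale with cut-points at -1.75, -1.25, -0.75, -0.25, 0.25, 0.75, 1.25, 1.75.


Stanine boundaries: [-1.75, -1.25, -0.75, -0.25, 0.25, 0.75, 1.25, 1.75]
z = -1.43
Check each boundary:
  z >= -1.75 -> could be stanine 2
  z < -1.25
  z < -0.75
  z < -0.25
  z < 0.25
  z < 0.75
  z < 1.25
  z < 1.75
Highest qualifying boundary gives stanine = 2

2


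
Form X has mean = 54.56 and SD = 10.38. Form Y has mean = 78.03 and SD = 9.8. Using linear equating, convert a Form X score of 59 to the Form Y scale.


slope = SD_Y / SD_X = 9.8 / 10.38 ~ 0.9441
intercept = mean_Y - slope * mean_X = 78.03 - (9.8 / 10.38) * 54.56 ~ 26.5186
Y = slope * X + intercept. To avoid rounding drift from the rounded slope/intercept, evaluate the equivalent form Y = mean_Y + SD_Y * (X - mean_X) / SD_X at full precision:
Y = 78.03 + 9.8 * (59 - 54.56) / 10.38
Y = 78.03 + 9.8 * 4.44 / 10.38
Y = 78.03 + 43.512 / 10.38
Y = 78.03 + 4.1919
Y = 82.2219

82.2219


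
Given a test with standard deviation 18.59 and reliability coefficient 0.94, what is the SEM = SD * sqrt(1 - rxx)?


SEM = SD * sqrt(1 - rxx)
SEM = 18.59 * sqrt(1 - 0.94)
SEM = 18.59 * sqrt(0.06) = 18.59 * 0.244949
SEM = 4.5536

4.5536


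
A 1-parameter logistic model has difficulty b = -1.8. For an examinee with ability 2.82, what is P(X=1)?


theta - b = 2.82 - -1.8 = 4.62
exp(-(theta - b)) = exp(-4.62) = 0.0099
P = 1 / (1 + 0.0099)
P = 0.9902

0.9902


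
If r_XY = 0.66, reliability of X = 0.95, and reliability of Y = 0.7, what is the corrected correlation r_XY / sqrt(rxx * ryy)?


r_corrected = rxy / sqrt(rxx * ryy)
= 0.66 / sqrt(0.95 * 0.7)
= 0.66 / sqrt(0.665)
= 0.66 / 0.815475
r_corrected = 0.8093

0.8093


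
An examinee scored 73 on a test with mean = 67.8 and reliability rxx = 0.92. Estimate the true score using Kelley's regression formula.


T_est = rxx * X + (1 - rxx) * mean
T_est = 0.92 * 73 + 0.08 * 67.8
T_est = 67.16 + 5.424
T_est = 72.584

72.584


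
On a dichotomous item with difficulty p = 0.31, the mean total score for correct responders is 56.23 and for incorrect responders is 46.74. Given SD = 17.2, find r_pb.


q = 1 - p = 0.69
rpb = ((M1 - M0) / SD) * sqrt(p * q)
rpb = ((56.23 - 46.74) / 17.2) * sqrt(0.31 * 0.69)
rpb = 0.2552

0.2552


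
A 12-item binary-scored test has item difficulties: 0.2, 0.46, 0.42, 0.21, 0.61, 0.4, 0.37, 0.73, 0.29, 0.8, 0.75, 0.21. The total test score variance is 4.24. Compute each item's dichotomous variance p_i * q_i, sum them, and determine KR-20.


For each item, compute p_i * q_i:
  Item 1: 0.2 * 0.8 = 0.16
  Item 2: 0.46 * 0.54 = 0.2484
  Item 3: 0.42 * 0.58 = 0.2436
  Item 4: 0.21 * 0.79 = 0.1659
  Item 5: 0.61 * 0.39 = 0.2379
  Item 6: 0.4 * 0.6 = 0.24
  Item 7: 0.37 * 0.63 = 0.2331
  Item 8: 0.73 * 0.27 = 0.1971
  Item 9: 0.29 * 0.71 = 0.2059
  Item 10: 0.8 * 0.2 = 0.16
  Item 11: 0.75 * 0.25 = 0.1875
  Item 12: 0.21 * 0.79 = 0.1659
Sum(p_i * q_i) = 0.16 + 0.2484 + 0.2436 + 0.1659 + 0.2379 + 0.24 + 0.2331 + 0.1971 + 0.2059 + 0.16 + 0.1875 + 0.1659 = 2.4453
KR-20 = (k/(k-1)) * (1 - Sum(p_i*q_i) / Var_total)
= (12/11) * (1 - 2.4453/4.24)
= 1.0909 * 0.4233
KR-20 = 0.4618

0.4618


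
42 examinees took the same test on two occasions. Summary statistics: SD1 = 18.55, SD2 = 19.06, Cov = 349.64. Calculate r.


r = cov(X,Y) / (SD_X * SD_Y)
r = 349.64 / (18.55 * 19.06)
r = 349.64 / 353.563
r = 0.9889

0.9889


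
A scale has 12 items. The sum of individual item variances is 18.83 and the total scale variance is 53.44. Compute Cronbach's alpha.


alpha = (k/(k-1)) * (1 - sum(si^2)/s_total^2)
= (12/11) * (1 - 18.83/53.44)
alpha = 0.7065

0.7065


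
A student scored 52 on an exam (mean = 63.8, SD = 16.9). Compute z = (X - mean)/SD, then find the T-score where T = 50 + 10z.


z = (X - mean) / SD = (52 - 63.8) / 16.9
z = -11.8 / 16.9
z = -0.6982
T-score = T = 50 + 10z
Carry z at full precision (z = -11.8 / 16.9) into the conversion:
T-score = 50 + 10 * (-11.8 / 16.9) = 50 + -118 / 16.9
T-score = 50 + -6.9822
T-score = 43.0178

43.0178


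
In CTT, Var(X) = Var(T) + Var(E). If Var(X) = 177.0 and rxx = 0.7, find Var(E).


var_true = rxx * var_obs = 0.7 * 177.0 = 123.9
var_error = var_obs - var_true
var_error = 177.0 - 123.9
var_error = 53.1

53.1


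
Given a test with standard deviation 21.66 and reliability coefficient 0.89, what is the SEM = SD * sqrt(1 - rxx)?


SEM = SD * sqrt(1 - rxx)
SEM = 21.66 * sqrt(1 - 0.89)
SEM = 21.66 * sqrt(0.11) = 21.66 * 0.331662
SEM = 7.1838

7.1838


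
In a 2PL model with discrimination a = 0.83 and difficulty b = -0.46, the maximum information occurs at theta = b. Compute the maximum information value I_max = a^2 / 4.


For 2PL, max info at theta = b = -0.46
I_max = a^2 / 4 = 0.83^2 / 4
= 0.6889 / 4
I_max = 0.1722

0.1722


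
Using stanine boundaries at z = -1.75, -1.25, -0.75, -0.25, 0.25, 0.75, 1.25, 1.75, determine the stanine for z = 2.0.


Stanine boundaries: [-1.75, -1.25, -0.75, -0.25, 0.25, 0.75, 1.25, 1.75]
z = 2.0
Check each boundary:
  z >= -1.75 -> could be stanine 2
  z >= -1.25 -> could be stanine 3
  z >= -0.75 -> could be stanine 4
  z >= -0.25 -> could be stanine 5
  z >= 0.25 -> could be stanine 6
  z >= 0.75 -> could be stanine 7
  z >= 1.25 -> could be stanine 8
  z >= 1.75 -> could be stanine 9
Highest qualifying boundary gives stanine = 9

9


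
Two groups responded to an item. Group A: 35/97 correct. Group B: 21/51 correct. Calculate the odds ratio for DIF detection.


Odds_A = 35/62 = 0.5645
Odds_B = 21/30 = 0.7
OR = Odds_A / Odds_B = 0.5645 / 0.7
Exactly, OR = (35 * 30) / (62 * 21) = 1050 / 1302
OR = 0.8065

0.8065


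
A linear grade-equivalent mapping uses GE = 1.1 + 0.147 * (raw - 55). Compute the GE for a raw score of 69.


raw - median = 69 - 55 = 14
slope * diff = 0.147 * 14 = 2.058
GE = 1.1 + 2.058
GE = 3.158

3.158


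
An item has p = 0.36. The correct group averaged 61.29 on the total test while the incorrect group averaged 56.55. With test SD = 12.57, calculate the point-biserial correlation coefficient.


q = 1 - p = 0.64
rpb = ((M1 - M0) / SD) * sqrt(p * q)
rpb = ((61.29 - 56.55) / 12.57) * sqrt(0.36 * 0.64)
rpb = 0.181

0.181


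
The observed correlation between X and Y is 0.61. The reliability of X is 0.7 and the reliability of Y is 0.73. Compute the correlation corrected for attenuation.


r_corrected = rxy / sqrt(rxx * ryy)
= 0.61 / sqrt(0.7 * 0.73)
= 0.61 / sqrt(0.511)
= 0.61 / 0.714843
r_corrected = 0.8533

0.8533


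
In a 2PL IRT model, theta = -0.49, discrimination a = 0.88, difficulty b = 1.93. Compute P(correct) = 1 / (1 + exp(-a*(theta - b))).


a*(theta - b) = 0.88 * (-0.49 - 1.93) = -2.1296
exp(--2.1296) = 8.4115
P = 1 / (1 + 8.4115)
P = 0.1063

0.1063


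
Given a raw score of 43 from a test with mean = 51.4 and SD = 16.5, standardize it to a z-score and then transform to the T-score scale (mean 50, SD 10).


z = (X - mean) / SD = (43 - 51.4) / 16.5
z = -8.4 / 16.5
z = -0.5091
T-score = T = 50 + 10z
Carry z at full precision (z = -8.4 / 16.5) into the conversion:
T-score = 50 + 10 * (-8.4 / 16.5) = 50 + -84 / 16.5
T-score = 50 + -5.0909
T-score = 44.9091

44.9091


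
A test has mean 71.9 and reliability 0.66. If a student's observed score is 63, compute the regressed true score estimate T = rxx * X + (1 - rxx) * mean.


T_est = rxx * X + (1 - rxx) * mean
T_est = 0.66 * 63 + 0.34 * 71.9
T_est = 41.58 + 24.446
T_est = 66.026

66.026


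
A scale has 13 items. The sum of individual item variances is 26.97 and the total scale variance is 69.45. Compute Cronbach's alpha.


alpha = (k/(k-1)) * (1 - sum(si^2)/s_total^2)
= (13/12) * (1 - 26.97/69.45)
alpha = 0.6626

0.6626


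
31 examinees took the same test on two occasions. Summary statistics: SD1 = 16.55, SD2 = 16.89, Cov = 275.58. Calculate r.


r = cov(X,Y) / (SD_X * SD_Y)
r = 275.58 / (16.55 * 16.89)
r = 275.58 / 279.5295
r = 0.9859

0.9859


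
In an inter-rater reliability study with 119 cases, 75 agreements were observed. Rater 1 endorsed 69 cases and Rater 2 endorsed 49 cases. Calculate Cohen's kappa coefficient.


P_o = 75/119 = 0.630252
P_e = (69*49 + 50*70) / 14161 = 0.485912
kappa = (P_o - P_e) / (1 - P_e)
kappa = (0.630252 - 0.485912) / (1 - 0.485912)
kappa = 0.2808

0.2808


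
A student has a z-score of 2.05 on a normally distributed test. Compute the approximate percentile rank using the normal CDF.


CDF(z) = 0.5 * (1 + erf(z/sqrt(2)))
erf(1.4496) = 0.9596
CDF = 0.9798
Percentile rank = 0.9798 * 100 = 97.98

97.98


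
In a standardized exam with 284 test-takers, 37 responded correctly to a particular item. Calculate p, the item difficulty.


Item difficulty p = number correct / total examinees
p = 37 / 284
p = 0.1303

0.1303


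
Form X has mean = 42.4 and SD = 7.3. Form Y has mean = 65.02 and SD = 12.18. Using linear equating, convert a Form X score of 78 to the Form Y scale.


slope = SD_Y / SD_X = 12.18 / 7.3 ~ 1.6685
intercept = mean_Y - slope * mean_X = 65.02 - (12.18 / 7.3) * 42.4 ~ -5.7241
Y = slope * X + intercept. To avoid rounding drift from the rounded slope/intercept, evaluate the equivalent form Y = mean_Y + SD_Y * (X - mean_X) / SD_X at full precision:
Y = 65.02 + 12.18 * (78 - 42.4) / 7.3
Y = 65.02 + 12.18 * 35.6 / 7.3
Y = 65.02 + 433.608 / 7.3
Y = 65.02 + 59.3984
Y = 124.4184

124.4184


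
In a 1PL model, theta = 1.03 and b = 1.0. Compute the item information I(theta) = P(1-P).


P = 1/(1+exp(-(1.03-1.0))) = 0.5075
I = P*(1-P) = 0.5075 * 0.4925
I = 0.2499

0.2499


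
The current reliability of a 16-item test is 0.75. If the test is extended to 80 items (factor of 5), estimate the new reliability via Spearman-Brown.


r_new = (n * rxx) / (1 + (n-1) * rxx)
r_new = (5 * 0.75) / (1 + 4 * 0.75)
r_new = 3.75 / 4.0
r_new = 0.9375

0.9375


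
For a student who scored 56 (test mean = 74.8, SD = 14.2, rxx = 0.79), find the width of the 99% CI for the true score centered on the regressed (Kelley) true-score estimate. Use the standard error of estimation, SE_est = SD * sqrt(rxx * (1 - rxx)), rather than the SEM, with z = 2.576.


True score estimate = 0.79*56 + 0.21*74.8 = 59.948
SE_est = SD * sqrt(rxx * (1 - rxx)) = 14.2 * sqrt(0.79 * 0.21) = 14.2 * sqrt(0.1659) = 5.783777
CI = T_est +/- z * SE_est, so width = 2 * z * SE_est = 2 * 2.576 * 5.783777
Width = 29.798

29.798


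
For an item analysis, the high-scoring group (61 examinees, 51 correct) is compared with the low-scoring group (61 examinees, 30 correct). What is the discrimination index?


p_upper = 51/61 = 0.8361
p_lower = 30/61 = 0.4918
D = 0.8361 - 0.4918 = 0.3443

0.3443


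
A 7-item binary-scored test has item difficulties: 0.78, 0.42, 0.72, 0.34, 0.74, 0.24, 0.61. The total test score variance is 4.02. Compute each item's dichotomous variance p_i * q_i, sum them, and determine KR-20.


For each item, compute p_i * q_i:
  Item 1: 0.78 * 0.22 = 0.1716
  Item 2: 0.42 * 0.58 = 0.2436
  Item 3: 0.72 * 0.28 = 0.2016
  Item 4: 0.34 * 0.66 = 0.2244
  Item 5: 0.74 * 0.26 = 0.1924
  Item 6: 0.24 * 0.76 = 0.1824
  Item 7: 0.61 * 0.39 = 0.2379
Sum(p_i * q_i) = 0.1716 + 0.2436 + 0.2016 + 0.2244 + 0.1924 + 0.1824 + 0.2379 = 1.4539
KR-20 = (k/(k-1)) * (1 - Sum(p_i*q_i) / Var_total)
= (7/6) * (1 - 1.4539/4.02)
= 1.1667 * 0.6383
KR-20 = 0.7447

0.7447


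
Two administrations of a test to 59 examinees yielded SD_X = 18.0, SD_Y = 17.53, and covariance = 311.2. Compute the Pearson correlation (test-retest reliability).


r = cov(X,Y) / (SD_X * SD_Y)
r = 311.2 / (18.0 * 17.53)
r = 311.2 / 315.54
r = 0.9862

0.9862


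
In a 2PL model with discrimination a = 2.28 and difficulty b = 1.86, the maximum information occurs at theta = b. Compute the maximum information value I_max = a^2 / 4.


For 2PL, max info at theta = b = 1.86
I_max = a^2 / 4 = 2.28^2 / 4
= 5.1984 / 4
I_max = 1.2996

1.2996


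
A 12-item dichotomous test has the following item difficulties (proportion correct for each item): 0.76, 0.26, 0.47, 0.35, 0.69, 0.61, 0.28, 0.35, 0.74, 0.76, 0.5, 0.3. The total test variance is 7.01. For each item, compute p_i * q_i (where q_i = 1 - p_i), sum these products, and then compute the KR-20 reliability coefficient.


For each item, compute p_i * q_i:
  Item 1: 0.76 * 0.24 = 0.1824
  Item 2: 0.26 * 0.74 = 0.1924
  Item 3: 0.47 * 0.53 = 0.2491
  Item 4: 0.35 * 0.65 = 0.2275
  Item 5: 0.69 * 0.31 = 0.2139
  Item 6: 0.61 * 0.39 = 0.2379
  Item 7: 0.28 * 0.72 = 0.2016
  Item 8: 0.35 * 0.65 = 0.2275
  Item 9: 0.74 * 0.26 = 0.1924
  Item 10: 0.76 * 0.24 = 0.1824
  Item 11: 0.5 * 0.5 = 0.25
  Item 12: 0.3 * 0.7 = 0.21
Sum(p_i * q_i) = 0.1824 + 0.1924 + 0.2491 + 0.2275 + 0.2139 + 0.2379 + 0.2016 + 0.2275 + 0.1924 + 0.1824 + 0.25 + 0.21 = 2.5671
KR-20 = (k/(k-1)) * (1 - Sum(p_i*q_i) / Var_total)
= (12/11) * (1 - 2.5671/7.01)
= 1.0909 * 0.6338
KR-20 = 0.6914

0.6914


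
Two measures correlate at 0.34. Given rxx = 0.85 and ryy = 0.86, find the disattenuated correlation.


r_corrected = rxy / sqrt(rxx * ryy)
= 0.34 / sqrt(0.85 * 0.86)
= 0.34 / sqrt(0.731)
= 0.34 / 0.854985
r_corrected = 0.3977

0.3977


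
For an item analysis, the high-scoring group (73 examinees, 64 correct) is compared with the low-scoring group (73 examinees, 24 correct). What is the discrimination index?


p_upper = 64/73 = 0.8767
p_lower = 24/73 = 0.3288
D = 0.8767 - 0.3288 = 0.5479

0.5479


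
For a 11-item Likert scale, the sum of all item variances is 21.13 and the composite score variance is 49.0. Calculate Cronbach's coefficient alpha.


alpha = (k/(k-1)) * (1 - sum(si^2)/s_total^2)
= (11/10) * (1 - 21.13/49.0)
alpha = 0.6257

0.6257


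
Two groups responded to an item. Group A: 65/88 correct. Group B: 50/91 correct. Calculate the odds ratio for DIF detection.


Odds_A = 65/23 = 2.8261
Odds_B = 50/41 = 1.2195
OR = Odds_A / Odds_B = 2.8261 / 1.2195
Exactly, OR = (65 * 41) / (23 * 50) = 2665 / 1150
OR = 2.3174

2.3174


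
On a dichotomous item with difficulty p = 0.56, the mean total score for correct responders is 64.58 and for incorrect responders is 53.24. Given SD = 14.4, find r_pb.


q = 1 - p = 0.44
rpb = ((M1 - M0) / SD) * sqrt(p * q)
rpb = ((64.58 - 53.24) / 14.4) * sqrt(0.56 * 0.44)
rpb = 0.3909

0.3909


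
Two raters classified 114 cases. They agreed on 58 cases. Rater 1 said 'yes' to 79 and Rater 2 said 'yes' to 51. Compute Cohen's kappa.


P_o = 58/114 = 0.508772
P_e = (79*51 + 35*63) / 12996 = 0.479686
kappa = (P_o - P_e) / (1 - P_e)
kappa = (0.508772 - 0.479686) / (1 - 0.479686)
kappa = 0.0559

0.0559


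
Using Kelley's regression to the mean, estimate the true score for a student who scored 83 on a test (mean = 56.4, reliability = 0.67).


T_est = rxx * X + (1 - rxx) * mean
T_est = 0.67 * 83 + 0.33 * 56.4
T_est = 55.61 + 18.612
T_est = 74.222

74.222


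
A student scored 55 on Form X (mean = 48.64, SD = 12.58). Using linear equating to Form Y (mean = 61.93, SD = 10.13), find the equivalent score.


slope = SD_Y / SD_X = 10.13 / 12.58 ~ 0.8052
intercept = mean_Y - slope * mean_X = 61.93 - (10.13 / 12.58) * 48.64 ~ 22.7628
Y = slope * X + intercept. To avoid rounding drift from the rounded slope/intercept, evaluate the equivalent form Y = mean_Y + SD_Y * (X - mean_X) / SD_X at full precision:
Y = 61.93 + 10.13 * (55 - 48.64) / 12.58
Y = 61.93 + 10.13 * 6.36 / 12.58
Y = 61.93 + 64.4268 / 12.58
Y = 61.93 + 5.1214
Y = 67.0514

67.0514


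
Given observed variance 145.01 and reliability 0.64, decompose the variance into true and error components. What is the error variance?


var_true = rxx * var_obs = 0.64 * 145.01 = 92.8064
var_error = var_obs - var_true
var_error = 145.01 - 92.8064
var_error = 52.2036

52.2036
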